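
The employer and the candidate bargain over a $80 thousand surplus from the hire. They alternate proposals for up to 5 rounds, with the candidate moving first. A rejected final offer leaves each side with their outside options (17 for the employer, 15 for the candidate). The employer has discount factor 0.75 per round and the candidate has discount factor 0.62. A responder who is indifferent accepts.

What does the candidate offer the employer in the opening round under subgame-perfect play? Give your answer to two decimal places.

37.08

Round 5 (the candidate proposes): the employer gets 17 if talks fail, so the candidate offers 17 and keeps 63.
Round 4 (the employer proposes): the candidate can get 63 next round, worth 0.62 × 63 = 39.06 now; the employer offers that and keeps 40.94.
Round 3 (the candidate proposes): the employer can get 40.94 next round, worth 0.75 × 40.94 = 30.705 now. The candidate offers 30.705 and keeps 80 − 30.705 = 49.295.
Round 2 (the employer proposes): the candidate can get 49.295 next round, worth 0.62 × 49.295 = 30.5629 now; the employer offers that and keeps 49.4371.
Round 1 (the candidate proposes): the employer can get 49.4371 next round, worth 0.75 × 49.4371 = 37.077825 now; the candidate offers that and keeps 42.922175.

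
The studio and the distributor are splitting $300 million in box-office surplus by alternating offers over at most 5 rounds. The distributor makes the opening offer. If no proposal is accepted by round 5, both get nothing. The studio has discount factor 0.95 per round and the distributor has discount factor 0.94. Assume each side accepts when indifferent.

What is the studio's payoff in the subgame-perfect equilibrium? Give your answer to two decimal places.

By backward induction:
Round 5 (the distributor proposes): the studio will accept anything ≥ 0, so the distributor offers 0 and keeps 300.
Round 4 (the studio proposes): the distributor can get 300 next round, worth 0.94 × 300 = 282 now. The studio offers 282 and keeps 300 − 282 = 18.
Round 3 (the distributor proposes): the studio can get 18 next round, worth 0.95 × 18 = 17.1 now, so the distributor offers 17.1, keeping 282.9.
Round 2 (the studio proposes): the distributor can get 282.9 next round, worth 0.94 × 282.9 = 265.926 now. The studio offers 265.926 and keeps 300 − 265.926 = 34.074.
Round 1 (the distributor proposes): the studio can get 34.074 next round, worth 0.95 × 34.074 = 32.3703 now. The distributor offers 32.3703 and keeps 300 − 32.3703 = 267.6297.

32.37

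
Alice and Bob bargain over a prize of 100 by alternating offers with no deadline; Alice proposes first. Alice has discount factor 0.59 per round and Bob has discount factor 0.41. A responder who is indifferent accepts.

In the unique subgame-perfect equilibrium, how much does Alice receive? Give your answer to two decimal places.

Let x be Alice's share when Alice proposes and y be Bob's share when Bob proposes.
Bob accepts iff offered ≥ 0.41·y, so x = 100 − 0.41y. Symmetrically y = 100 − 0.59x.
Substituting: x = 100 − 0.41(100 − 0.59x), giving x(1 − 0.59·0.41) = 100(1 − 0.41).
So x = 100 × 0.59 / 0.7581 ≈ 77.8261, and Bob receives 100 − x ≈ 22.1739.

77.83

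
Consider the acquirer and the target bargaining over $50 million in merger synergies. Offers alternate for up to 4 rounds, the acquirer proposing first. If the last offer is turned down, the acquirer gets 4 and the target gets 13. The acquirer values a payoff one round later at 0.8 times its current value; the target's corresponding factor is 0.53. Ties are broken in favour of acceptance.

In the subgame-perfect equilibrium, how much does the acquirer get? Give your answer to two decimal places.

Round 4 (the target proposes): the acquirer gets 4 if talks fail, so the target offers 4 and keeps 46.
Round 3 (the acquirer proposes): the target can get 46 next round, worth 0.53 × 46 = 24.38 now; the acquirer offers that and keeps 25.62.
Round 2 (the target proposes): the acquirer can get 25.62 next round, worth 0.8 × 25.62 = 20.496 now. The target offers 20.496 and keeps 50 − 20.496 = 29.504.
Round 1 (the acquirer proposes): the target can get 29.504 next round, worth 0.53 × 29.504 = 15.63712 now; the acquirer offers that and keeps 34.36288.

34.36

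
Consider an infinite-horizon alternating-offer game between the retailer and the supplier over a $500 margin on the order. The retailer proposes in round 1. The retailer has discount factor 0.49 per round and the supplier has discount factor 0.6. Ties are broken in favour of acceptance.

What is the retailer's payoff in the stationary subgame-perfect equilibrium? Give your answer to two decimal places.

283.29

When the retailer proposes, the supplier accepts any offer worth at least 0.6 times what the supplier would get by proposing next round; and vice versa.
This gives x = 500 − 0.6y and y = 500 − 0.49x, where x and y are each side's share when it proposes.
Hence (1 − 0.6·0.49)x = 500(1 − 0.6), i.e. 0.706·x = 200.
x ≈ 283.2861; the supplier's share is 500 − x ≈ 216.7139.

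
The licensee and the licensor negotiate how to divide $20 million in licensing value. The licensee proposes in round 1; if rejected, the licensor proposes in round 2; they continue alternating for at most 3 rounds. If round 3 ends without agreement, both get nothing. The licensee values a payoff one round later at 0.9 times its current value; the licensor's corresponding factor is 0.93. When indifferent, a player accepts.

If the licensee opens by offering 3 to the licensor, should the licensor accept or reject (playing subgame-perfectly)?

Round 3 (the licensee proposes): rejection yields 0 for the licensor; the licensee offers 0 and keeps 20.
Round 2 (the licensor proposes): the licensee can get 20 next round, worth 0.9 × 20 = 18 now. The licensor offers 18 and keeps 20 − 18 = 2.
So by rejecting in round 1, the licensor gets 2 next round, worth 0.93 × 2 = 1.86 now.
Offer 3 ≥ 1.86, so the licensor accepts.

Accept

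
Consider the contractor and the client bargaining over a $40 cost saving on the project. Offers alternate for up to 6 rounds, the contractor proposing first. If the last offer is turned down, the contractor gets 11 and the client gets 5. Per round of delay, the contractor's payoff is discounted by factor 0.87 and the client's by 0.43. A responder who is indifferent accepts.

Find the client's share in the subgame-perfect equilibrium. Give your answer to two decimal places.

4.82

Round 6 (the client proposes): the contractor gets 11 if talks fail, so the client offers 11 and keeps 29.
Round 5 (the contractor proposes): the client can get 29 next round, worth 0.43 × 29 = 12.47 now, so the contractor offers 12.47, keeping 27.53.
Round 4 (the client proposes): the contractor can get 27.53 next round, worth 0.87 × 27.53 = 23.9511 now; the client offers that and keeps 16.0489.
Round 3 (the contractor proposes): the client can get 16.0489 next round, worth 0.43 × 16.0489 = 6.901027 now; the contractor offers that and keeps 33.098973.
Round 2 (the client proposes): the contractor can get 33.098973 next round, worth 0.87 × 33.098973 = 28.79610651 now. The client offers 28.79610651 and keeps 40 − 28.79610651 = 11.20389349.
Round 1 (the contractor proposes): the client can get 11.20389349 next round, worth 0.43 × 11.20389349 = 4.8176742007 now. The contractor offers 4.8176742007 and keeps 40 − 4.8176742007 = 35.1823257993.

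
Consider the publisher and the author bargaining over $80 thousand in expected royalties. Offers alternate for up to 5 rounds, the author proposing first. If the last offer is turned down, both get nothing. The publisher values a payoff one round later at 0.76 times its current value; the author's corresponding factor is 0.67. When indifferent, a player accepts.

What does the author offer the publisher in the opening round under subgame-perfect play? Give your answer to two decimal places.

Round 5 (the author proposes): the publisher will accept anything ≥ 0, so the author offers 0 and keeps 80.
Round 4 (the publisher proposes): the author can get 80 next round, worth 0.67 × 80 = 53.6 now, so the publisher offers 53.6, keeping 26.4.
Round 3 (the author proposes): the publisher can get 26.4 next round, worth 0.76 × 26.4 = 20.064 now; the author offers that and keeps 59.936.
Round 2 (the publisher proposes): the author can get 59.936 next round, worth 0.67 × 59.936 = 40.15712 now, so the publisher offers 40.15712, keeping 39.84288.
Round 1 (the author proposes): the publisher can get 39.84288 next round, worth 0.76 × 39.84288 = 30.2805888 now. The author offers 30.2805888 and keeps 80 − 30.2805888 = 49.7194112.

30.28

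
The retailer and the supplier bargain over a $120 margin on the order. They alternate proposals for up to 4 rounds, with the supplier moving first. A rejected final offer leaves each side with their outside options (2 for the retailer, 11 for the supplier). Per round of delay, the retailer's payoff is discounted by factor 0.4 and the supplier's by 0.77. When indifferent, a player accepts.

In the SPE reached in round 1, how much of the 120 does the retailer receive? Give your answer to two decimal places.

24.47

Round 4 (the retailer proposes): the supplier gets 11 if talks fail, so the retailer offers 11 and keeps 109.
Round 3 (the supplier proposes): the retailer can get 109 next round, worth 0.4 × 109 = 43.6 now; the supplier offers that and keeps 76.4.
Round 2 (the retailer proposes): the supplier can get 76.4 next round, worth 0.77 × 76.4 = 58.828 now. The retailer offers 58.828 and keeps 120 − 58.828 = 61.172.
Round 1 (the supplier proposes): the retailer can get 61.172 next round, worth 0.4 × 61.172 = 24.4688 now, so the supplier offers 24.4688, keeping 95.5312.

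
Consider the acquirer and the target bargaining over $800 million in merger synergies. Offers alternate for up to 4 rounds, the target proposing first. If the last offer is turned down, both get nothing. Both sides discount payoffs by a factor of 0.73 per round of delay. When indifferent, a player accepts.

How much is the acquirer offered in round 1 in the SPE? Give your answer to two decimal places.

468.89

Round 4 (the acquirer proposes): rejection yields 0 for the target; the acquirer offers 0 and keeps 800.
Round 3 (the target proposes): the acquirer can get 800 next round, worth 0.73 × 800 = 584 now. The target offers 584 and keeps 800 − 584 = 216.
Round 2 (the acquirer proposes): the target can get 216 next round, worth 0.73 × 216 = 157.68 now; the acquirer offers that and keeps 642.32.
Round 1 (the target proposes): the acquirer can get 642.32 next round, worth 0.73 × 642.32 = 468.8936 now, so the target offers 468.8936, keeping 331.1064.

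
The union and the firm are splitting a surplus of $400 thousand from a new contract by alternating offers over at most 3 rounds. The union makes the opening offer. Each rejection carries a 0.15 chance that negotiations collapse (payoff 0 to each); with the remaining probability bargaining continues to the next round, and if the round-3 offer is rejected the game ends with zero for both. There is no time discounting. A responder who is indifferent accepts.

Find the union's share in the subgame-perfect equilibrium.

349

By backward induction:
Round 3 (the union proposes): the firm will accept anything ≥ 0, so the union offers 0 and keeps 400.
Round 2 (the firm proposes): rejecting gives the union an expected 0.85 × 400 = 340. The firm offers 340 and keeps 400 − 340 = 60.
Round 1 (the union proposes): rejecting gives the firm an expected 0.85 × 60 = 51; the union offers that and keeps 349.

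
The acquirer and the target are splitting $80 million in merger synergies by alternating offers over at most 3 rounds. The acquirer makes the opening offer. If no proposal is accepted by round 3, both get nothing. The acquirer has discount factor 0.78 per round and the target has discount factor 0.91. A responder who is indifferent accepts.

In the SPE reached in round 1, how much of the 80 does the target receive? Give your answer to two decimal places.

16.02

Round 3 (the acquirer proposes): rejection yields 0 for the target; the acquirer offers 0 and keeps 80.
Round 2 (the target proposes): the acquirer can get 80 next round, worth 0.78 × 80 = 62.4 now. The target offers 62.4 and keeps 80 − 62.4 = 17.6.
Round 1 (the acquirer proposes): the target can get 17.6 next round, worth 0.91 × 17.6 = 16.016 now; the acquirer offers that and keeps 63.984.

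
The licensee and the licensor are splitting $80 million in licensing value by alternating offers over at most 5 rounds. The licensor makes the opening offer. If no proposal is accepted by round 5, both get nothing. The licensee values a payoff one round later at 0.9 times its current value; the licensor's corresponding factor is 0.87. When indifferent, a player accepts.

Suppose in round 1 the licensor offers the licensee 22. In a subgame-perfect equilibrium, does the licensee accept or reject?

Round 5 (the licensor proposes): the licensee will accept anything ≥ 0, so the licensor offers 0 and keeps 80.
Round 4 (the licensee proposes): the licensor can get 80 next round, worth 0.87 × 80 = 69.6 now; the licensee offers that and keeps 10.4.
Round 3 (the licensor proposes): the licensee can get 10.4 next round, worth 0.9 × 10.4 = 9.36 now. The licensor offers 9.36 and keeps 80 − 9.36 = 70.64.
Round 2 (the licensee proposes): the licensor can get 70.64 next round, worth 0.87 × 70.64 = 61.4568 now; the licensee offers that and keeps 18.5432.
So by rejecting in round 1, the licensee gets 18.5432 next round, worth 0.9 × 18.5432 = 16.68888 now.
Offer 22 ≥ 16.68888, so the licensee accepts.

Accept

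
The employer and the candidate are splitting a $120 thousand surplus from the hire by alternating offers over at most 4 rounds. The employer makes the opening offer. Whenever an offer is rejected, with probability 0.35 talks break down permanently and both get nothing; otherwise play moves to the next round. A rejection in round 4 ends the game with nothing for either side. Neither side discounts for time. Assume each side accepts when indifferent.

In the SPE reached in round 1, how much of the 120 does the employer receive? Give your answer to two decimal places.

59.75

By backward induction:
Round 4 (the candidate proposes): the employer will accept anything ≥ 0, so the candidate offers 0 and keeps 120.
Round 3 (the employer proposes): rejecting gives the candidate an expected 0.65 × 120 = 78; the employer offers that and keeps 42.
Round 2 (the candidate proposes): rejecting gives the employer an expected 0.65 × 42 = 27.3; the candidate offers that and keeps 92.7.
Round 1 (the employer proposes): rejecting gives the candidate an expected 0.65 × 92.7 = 60.255. The employer offers 60.255 and keeps 120 − 60.255 = 59.745.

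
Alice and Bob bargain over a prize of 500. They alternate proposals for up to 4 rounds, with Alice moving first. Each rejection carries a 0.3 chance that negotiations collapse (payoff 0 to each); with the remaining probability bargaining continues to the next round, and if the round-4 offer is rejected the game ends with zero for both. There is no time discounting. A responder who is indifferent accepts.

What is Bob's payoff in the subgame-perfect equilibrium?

276.5

By backward induction:
Round 4 (Bob proposes): Alice will accept anything ≥ 0, so Bob offers 0 and keeps 500.
Round 3 (Alice proposes): rejecting gives Bob an expected 0.7 × 500 = 350, so Alice offers 350, keeping 150.
Round 2 (Bob proposes): rejecting gives Alice an expected 0.7 × 150 = 105. Bob offers 105 and keeps 500 − 105 = 395.
Round 1 (Alice proposes): rejecting gives Bob an expected 0.7 × 395 = 276.5; Alice offers that and keeps 223.5.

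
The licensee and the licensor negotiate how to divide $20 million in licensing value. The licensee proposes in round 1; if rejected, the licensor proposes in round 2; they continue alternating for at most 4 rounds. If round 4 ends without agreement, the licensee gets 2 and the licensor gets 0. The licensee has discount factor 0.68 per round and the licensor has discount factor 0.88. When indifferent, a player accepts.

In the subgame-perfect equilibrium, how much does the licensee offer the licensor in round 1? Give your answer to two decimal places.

15.11

Round 4 (the licensor proposes): the licensee gets 2 if talks fail, so the licensor offers 2 and keeps 18.
Round 3 (the licensee proposes): the licensor can get 18 next round, worth 0.88 × 18 = 15.84 now. The licensee offers 15.84 and keeps 20 − 15.84 = 4.16.
Round 2 (the licensor proposes): the licensee can get 4.16 next round, worth 0.68 × 4.16 = 2.8288 now. The licensor offers 2.8288 and keeps 20 − 2.8288 = 17.1712.
Round 1 (the licensee proposes): the licensor can get 17.1712 next round, worth 0.88 × 17.1712 = 15.110656 now, so the licensee offers 15.110656, keeping 4.889344.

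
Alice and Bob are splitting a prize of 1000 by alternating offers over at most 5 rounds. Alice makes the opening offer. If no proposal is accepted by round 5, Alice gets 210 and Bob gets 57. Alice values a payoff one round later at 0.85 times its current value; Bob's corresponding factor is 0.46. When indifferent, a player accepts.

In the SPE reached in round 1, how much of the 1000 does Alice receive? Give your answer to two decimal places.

Round 5 (Alice proposes): Bob gets 57 if talks fail, so Alice offers 57 and keeps 943.
Round 4 (Bob proposes): Alice can get 943 next round, worth 0.85 × 943 = 801.55 now; Bob offers that and keeps 198.45.
Round 3 (Alice proposes): Bob can get 198.45 next round, worth 0.46 × 198.45 = 91.287 now. Alice offers 91.287 and keeps 1000 − 91.287 = 908.713.
Round 2 (Bob proposes): Alice can get 908.713 next round, worth 0.85 × 908.713 = 772.40605 now; Bob offers that and keeps 227.59395.
Round 1 (Alice proposes): Bob can get 227.59395 next round, worth 0.46 × 227.59395 = 104.693217 now, so Alice offers 104.693217, keeping 895.306783.

895.31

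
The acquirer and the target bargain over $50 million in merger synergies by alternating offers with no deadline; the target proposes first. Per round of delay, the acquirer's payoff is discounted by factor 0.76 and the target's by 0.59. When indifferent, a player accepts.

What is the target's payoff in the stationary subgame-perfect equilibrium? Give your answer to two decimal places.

21.75

When the target proposes, the acquirer accepts any offer worth at least 0.76 times what the acquirer would get by proposing next round; and vice versa.
This gives x = 50 − 0.76y and y = 50 − 0.59x, where x and y are each side's share when it proposes.
Hence (1 − 0.76·0.59)x = 50(1 − 0.76), i.e. 0.5516·x = 12.
x ≈ 21.7549; the acquirer's share is 50 − x ≈ 28.2451.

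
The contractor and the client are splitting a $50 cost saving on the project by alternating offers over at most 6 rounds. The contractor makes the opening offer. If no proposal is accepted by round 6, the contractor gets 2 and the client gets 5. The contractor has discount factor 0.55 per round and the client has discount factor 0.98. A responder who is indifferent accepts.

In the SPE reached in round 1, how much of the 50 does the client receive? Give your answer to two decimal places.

Work backward from the last round.
Round 6 (the client proposes): the contractor gets 2 if talks fail, so the client offers 2 and keeps 48.
Round 5 (the contractor proposes): the client can get 48 next round, worth 0.98 × 48 = 47.04 now; the contractor offers that and keeps 2.96.
Round 4 (the client proposes): the contractor can get 2.96 next round, worth 0.55 × 2.96 = 1.628 now; the client offers that and keeps 48.372.
Round 3 (the contractor proposes): the client can get 48.372 next round, worth 0.98 × 48.372 = 47.40456 now. The contractor offers 47.40456 and keeps 50 − 47.40456 = 2.59544.
Round 2 (the client proposes): the contractor can get 2.59544 next round, worth 0.55 × 2.59544 = 1.427492 now. The client offers 1.427492 and keeps 50 − 1.427492 = 48.572508.
Round 1 (the contractor proposes): the client can get 48.572508 next round, worth 0.98 × 48.572508 = 47.60105784 now; the contractor offers that and keeps 2.39894216.

47.60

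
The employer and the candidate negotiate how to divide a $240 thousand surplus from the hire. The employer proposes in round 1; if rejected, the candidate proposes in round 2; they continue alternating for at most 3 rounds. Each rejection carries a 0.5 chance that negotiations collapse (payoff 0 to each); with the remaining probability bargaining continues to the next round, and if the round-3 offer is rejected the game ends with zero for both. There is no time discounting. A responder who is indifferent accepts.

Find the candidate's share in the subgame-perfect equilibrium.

60

By backward induction:
Round 3 (the employer proposes): the candidate will accept anything ≥ 0, so the employer offers 0 and keeps 240.
Round 2 (the candidate proposes): rejecting gives the employer an expected 0.5 × 240 = 120. The candidate offers 120 and keeps 240 − 120 = 120.
Round 1 (the employer proposes): rejecting gives the candidate an expected 0.5 × 120 = 60; the employer offers that and keeps 180.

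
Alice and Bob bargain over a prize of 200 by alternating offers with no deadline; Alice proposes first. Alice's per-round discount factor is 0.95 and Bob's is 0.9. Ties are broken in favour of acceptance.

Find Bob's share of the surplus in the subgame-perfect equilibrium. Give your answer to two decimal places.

In a stationary SPE each proposer offers the other exactly their discounted continuation value.
If Alice keeps x when proposing and Bob keeps y when proposing, then x = 200 − 0.9y and y = 200 − 0.95x.
Solving: x = 200(1 − 0.9) / (1 − 0.95·0.9) = 20 / 0.145 ≈ 137.9310.
Bob gets 200 − 137.9310 ≈ 62.0690.

62.07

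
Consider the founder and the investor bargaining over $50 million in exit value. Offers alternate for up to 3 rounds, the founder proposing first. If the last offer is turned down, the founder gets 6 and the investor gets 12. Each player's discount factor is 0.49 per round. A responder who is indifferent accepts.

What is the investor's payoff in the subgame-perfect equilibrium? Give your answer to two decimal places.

15.38

Round 3 (the founder proposes): the investor gets 12 if talks fail, so the founder offers 12 and keeps 38.
Round 2 (the investor proposes): the founder can get 38 next round, worth 0.49 × 38 = 18.62 now, so the investor offers 18.62, keeping 31.38.
Round 1 (the founder proposes): the investor can get 31.38 next round, worth 0.49 × 31.38 = 15.3762 now, so the founder offers 15.3762, keeping 34.6238.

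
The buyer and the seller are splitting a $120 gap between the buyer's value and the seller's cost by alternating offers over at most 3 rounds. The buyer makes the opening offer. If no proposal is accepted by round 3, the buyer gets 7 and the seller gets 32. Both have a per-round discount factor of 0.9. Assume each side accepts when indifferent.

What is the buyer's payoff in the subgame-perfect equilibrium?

Round 3 (the buyer proposes): the seller gets 32 if talks fail, so the buyer offers 32 and keeps 88.
Round 2 (the seller proposes): the buyer can get 88 next round, worth 0.9 × 88 = 79.2 now; the seller offers that and keeps 40.8.
Round 1 (the buyer proposes): the seller can get 40.8 next round, worth 0.9 × 40.8 = 36.72 now, so the buyer offers 36.72, keeping 83.28.

83.28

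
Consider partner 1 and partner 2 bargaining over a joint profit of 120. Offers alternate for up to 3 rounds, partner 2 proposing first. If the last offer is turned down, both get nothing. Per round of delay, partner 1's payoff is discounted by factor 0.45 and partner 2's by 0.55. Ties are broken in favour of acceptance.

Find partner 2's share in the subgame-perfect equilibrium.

95.7

Solve by backward induction from round 3.
Round 3 (partner 2 proposes): partner 1 will accept anything ≥ 0, so partner 2 offers 0 and keeps 120.
Round 2 (partner 1 proposes): partner 2 can get 120 next round, worth 0.55 × 120 = 66 now; partner 1 offers that and keeps 54.
Round 1 (partner 2 proposes): partner 1 can get 54 next round, worth 0.45 × 54 = 24.3 now, so partner 2 offers 24.3, keeping 95.7.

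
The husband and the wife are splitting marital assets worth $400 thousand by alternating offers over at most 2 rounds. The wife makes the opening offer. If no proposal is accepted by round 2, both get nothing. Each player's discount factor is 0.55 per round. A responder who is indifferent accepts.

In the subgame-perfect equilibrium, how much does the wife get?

180

Round 2 (the husband proposes): rejection yields 0 for the wife; the husband offers 0 and keeps 400.
Round 1 (the wife proposes): the husband can get 400 next round, worth 0.55 × 400 = 220 now. The wife offers 220 and keeps 400 − 220 = 180.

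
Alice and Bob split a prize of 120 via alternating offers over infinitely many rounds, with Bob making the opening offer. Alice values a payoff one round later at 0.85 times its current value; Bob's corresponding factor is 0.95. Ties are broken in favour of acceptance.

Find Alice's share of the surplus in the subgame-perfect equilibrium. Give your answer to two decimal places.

26.49

When Bob proposes, Alice accepts any offer worth at least 0.85 times what Alice would get by proposing next round; and vice versa.
This gives x = 120 − 0.85y and y = 120 − 0.95x, where x and y are each side's share when it proposes.
Hence (1 − 0.85·0.95)x = 120(1 − 0.85), i.e. 0.1925·x = 18.
x ≈ 93.5065; Alice's share is 120 − x ≈ 26.4935.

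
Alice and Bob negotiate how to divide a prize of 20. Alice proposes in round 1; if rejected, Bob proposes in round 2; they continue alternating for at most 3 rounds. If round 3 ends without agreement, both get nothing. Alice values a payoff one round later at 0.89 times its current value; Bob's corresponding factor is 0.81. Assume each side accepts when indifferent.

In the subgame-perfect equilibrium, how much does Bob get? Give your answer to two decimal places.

Round 3 (Alice proposes): Bob will accept anything ≥ 0, so Alice offers 0 and keeps 20.
Round 2 (Bob proposes): Alice can get 20 next round, worth 0.89 × 20 = 17.8 now. Bob offers 17.8 and keeps 20 − 17.8 = 2.2.
Round 1 (Alice proposes): Bob can get 2.2 next round, worth 0.81 × 2.2 = 1.782 now, so Alice offers 1.782, keeping 18.218.

1.78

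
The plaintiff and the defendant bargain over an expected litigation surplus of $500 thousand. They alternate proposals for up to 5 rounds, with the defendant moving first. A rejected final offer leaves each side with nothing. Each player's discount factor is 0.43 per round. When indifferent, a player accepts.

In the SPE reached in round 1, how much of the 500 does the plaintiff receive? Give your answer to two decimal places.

Round 5 (the defendant proposes): the plaintiff will accept anything ≥ 0, so the defendant offers 0 and keeps 500.
Round 4 (the plaintiff proposes): the defendant can get 500 next round, worth 0.43 × 500 = 215 now; the plaintiff offers that and keeps 285.
Round 3 (the defendant proposes): the plaintiff can get 285 next round, worth 0.43 × 285 = 122.55 now; the defendant offers that and keeps 377.45.
Round 2 (the plaintiff proposes): the defendant can get 377.45 next round, worth 0.43 × 377.45 = 162.3035 now, so the plaintiff offers 162.3035, keeping 337.6965.
Round 1 (the defendant proposes): the plaintiff can get 337.6965 next round, worth 0.43 × 337.6965 = 145.209495 now; the defendant offers that and keeps 354.790505.

145.21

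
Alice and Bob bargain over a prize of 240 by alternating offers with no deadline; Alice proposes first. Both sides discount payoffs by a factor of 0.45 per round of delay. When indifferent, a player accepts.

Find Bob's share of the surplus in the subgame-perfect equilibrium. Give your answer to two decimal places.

Let x be Alice's share when Alice proposes and y be Bob's share when Bob proposes.
Bob accepts iff offered ≥ 0.45·y, so x = 240 − 0.45y. Symmetrically y = 240 − 0.45x.
Substituting: x = 240 − 0.45(240 − 0.45x), giving x(1 − 0.45·0.45) = 240(1 − 0.45).
So x = 240 × 0.55 / 0.7975 ≈ 165.5172, and Bob receives 240 − x ≈ 74.4828.

74.48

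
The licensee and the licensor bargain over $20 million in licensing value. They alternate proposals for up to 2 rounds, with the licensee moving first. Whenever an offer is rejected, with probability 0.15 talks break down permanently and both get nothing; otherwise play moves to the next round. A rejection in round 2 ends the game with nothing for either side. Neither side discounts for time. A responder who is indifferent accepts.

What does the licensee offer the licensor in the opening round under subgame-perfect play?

17

Round 2 (the licensor proposes): the licensee will accept anything ≥ 0, so the licensor offers 0 and keeps 20.
Round 1 (the licensee proposes): rejecting gives the licensor an expected 0.85 × 20 = 17. The licensee offers 17 and keeps 20 − 17 = 3.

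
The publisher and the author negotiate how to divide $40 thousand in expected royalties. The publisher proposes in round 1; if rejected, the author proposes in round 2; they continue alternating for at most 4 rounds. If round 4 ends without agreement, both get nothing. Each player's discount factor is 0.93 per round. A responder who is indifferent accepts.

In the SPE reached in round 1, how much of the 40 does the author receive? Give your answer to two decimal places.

34.78

By backward induction:
Round 4 (the author proposes): the publisher will accept anything ≥ 0, so the author offers 0 and keeps 40.
Round 3 (the publisher proposes): the author can get 40 next round, worth 0.93 × 40 = 37.2 now. The publisher offers 37.2 and keeps 40 − 37.2 = 2.8.
Round 2 (the author proposes): the publisher can get 2.8 next round, worth 0.93 × 2.8 = 2.604 now; the author offers that and keeps 37.396.
Round 1 (the publisher proposes): the author can get 37.396 next round, worth 0.93 × 37.396 = 34.77828 now; the publisher offers that and keeps 5.22172.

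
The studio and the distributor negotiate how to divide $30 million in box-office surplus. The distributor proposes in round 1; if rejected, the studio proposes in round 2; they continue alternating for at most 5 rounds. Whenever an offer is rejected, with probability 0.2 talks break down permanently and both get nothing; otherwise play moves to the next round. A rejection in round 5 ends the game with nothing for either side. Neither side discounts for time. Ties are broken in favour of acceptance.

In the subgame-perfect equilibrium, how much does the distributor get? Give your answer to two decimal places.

22.13

By backward induction:
Round 5 (the distributor proposes): rejection yields 0 for the studio; the distributor offers 0 and keeps 30.
Round 4 (the studio proposes): rejecting gives the distributor an expected 0.8 × 30 = 24. The studio offers 24 and keeps 30 − 24 = 6.
Round 3 (the distributor proposes): rejecting gives the studio an expected 0.8 × 6 = 4.8, so the distributor offers 4.8, keeping 25.2.
Round 2 (the studio proposes): rejecting gives the distributor an expected 0.8 × 25.2 = 20.16, so the studio offers 20.16, keeping 9.84.
Round 1 (the distributor proposes): rejecting gives the studio an expected 0.8 × 9.84 = 7.872; the distributor offers that and keeps 22.128.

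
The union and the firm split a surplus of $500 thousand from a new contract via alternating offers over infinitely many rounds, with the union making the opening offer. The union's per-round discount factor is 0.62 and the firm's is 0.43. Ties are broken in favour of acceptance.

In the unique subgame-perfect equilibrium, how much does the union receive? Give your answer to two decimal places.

Let x be the union's share when the union proposes and y be the firm's share when the firm proposes.
The firm accepts iff offered ≥ 0.43·y, so x = 500 − 0.43y. Symmetrically y = 500 − 0.62x.
Substituting: x = 500 − 0.43(500 − 0.62x), giving x(1 − 0.62·0.43) = 500(1 − 0.43).
So x = 500 × 0.57 / 0.7334 ≈ 388.6010, and the firm receives 500 − x ≈ 111.3990.

388.60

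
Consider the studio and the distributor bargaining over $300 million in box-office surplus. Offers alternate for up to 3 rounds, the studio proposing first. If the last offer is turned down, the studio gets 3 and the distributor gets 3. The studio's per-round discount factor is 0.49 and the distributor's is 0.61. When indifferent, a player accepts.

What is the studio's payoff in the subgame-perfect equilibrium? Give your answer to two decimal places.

Round 3 (the studio proposes): the distributor gets 3 if talks fail, so the studio offers 3 and keeps 297.
Round 2 (the distributor proposes): the studio can get 297 next round, worth 0.49 × 297 = 145.53 now. The distributor offers 145.53 and keeps 300 − 145.53 = 154.47.
Round 1 (the studio proposes): the distributor can get 154.47 next round, worth 0.61 × 154.47 = 94.2267 now. The studio offers 94.2267 and keeps 300 − 94.2267 = 205.7733.

205.77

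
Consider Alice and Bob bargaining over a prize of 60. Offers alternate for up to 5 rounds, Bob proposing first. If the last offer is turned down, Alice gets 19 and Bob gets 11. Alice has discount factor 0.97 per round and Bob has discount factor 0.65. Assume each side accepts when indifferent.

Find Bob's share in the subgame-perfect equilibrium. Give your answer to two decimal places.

19.23

Solve by backward induction from round 5.
Round 5 (Bob proposes): Alice gets 19 if talks fail, so Bob offers 19 and keeps 41.
Round 4 (Alice proposes): Bob can get 41 next round, worth 0.65 × 41 = 26.65 now; Alice offers that and keeps 33.35.
Round 3 (Bob proposes): Alice can get 33.35 next round, worth 0.97 × 33.35 = 32.3495 now; Bob offers that and keeps 27.6505.
Round 2 (Alice proposes): Bob can get 27.6505 next round, worth 0.65 × 27.6505 = 17.972825 now, so Alice offers 17.972825, keeping 42.027175.
Round 1 (Bob proposes): Alice can get 42.027175 next round, worth 0.97 × 42.027175 = 40.76635975 now. Bob offers 40.76635975 and keeps 60 − 40.76635975 = 19.23364025.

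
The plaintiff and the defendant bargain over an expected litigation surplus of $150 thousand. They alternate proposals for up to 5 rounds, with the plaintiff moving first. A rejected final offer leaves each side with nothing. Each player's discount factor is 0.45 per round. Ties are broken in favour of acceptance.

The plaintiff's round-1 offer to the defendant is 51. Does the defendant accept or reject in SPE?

Accept

Work out the defendant's continuation value if the offer is rejected.
Round 5 (the plaintiff proposes): rejection yields 0 for the defendant; the plaintiff offers 0 and keeps 150.
Round 4 (the defendant proposes): the plaintiff can get 150 next round, worth 0.45 × 150 = 67.5 now. The defendant offers 67.5 and keeps 150 − 67.5 = 82.5.
Round 3 (the plaintiff proposes): the defendant can get 82.5 next round, worth 0.45 × 82.5 = 37.125 now; the plaintiff offers that and keeps 112.875.
Round 2 (the defendant proposes): the plaintiff can get 112.875 next round, worth 0.45 × 112.875 = 50.79375 now. The defendant offers 50.79375 and keeps 150 − 50.79375 = 99.20625.
So by rejecting in round 1, the defendant gets 99.20625 next round, worth 0.45 × 99.20625 = 44.6428125 now.
Offer 51 ≥ 44.6428125, so the defendant accepts.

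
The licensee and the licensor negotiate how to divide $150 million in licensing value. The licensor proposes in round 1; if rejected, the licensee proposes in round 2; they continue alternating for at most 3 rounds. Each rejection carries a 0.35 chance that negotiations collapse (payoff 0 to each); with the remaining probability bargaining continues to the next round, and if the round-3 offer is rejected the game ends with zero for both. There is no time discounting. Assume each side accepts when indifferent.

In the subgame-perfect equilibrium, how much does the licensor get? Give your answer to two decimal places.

115.88

Round 3 (the licensor proposes): rejection yields 0 for the licensee; the licensor offers 0 and keeps 150.
Round 2 (the licensee proposes): rejecting gives the licensor an expected 0.65 × 150 = 97.5. The licensee offers 97.5 and keeps 150 − 97.5 = 52.5.
Round 1 (the licensor proposes): rejecting gives the licensee an expected 0.65 × 52.5 = 34.125; the licensor offers that and keeps 115.875.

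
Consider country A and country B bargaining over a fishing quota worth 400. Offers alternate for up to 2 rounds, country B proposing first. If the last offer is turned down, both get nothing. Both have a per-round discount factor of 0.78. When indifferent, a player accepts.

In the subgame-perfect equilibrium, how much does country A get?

312

Solve by backward induction from round 2.
Round 2 (country A proposes): country B will accept anything ≥ 0, so country A offers 0 and keeps 400.
Round 1 (country B proposes): country A can get 400 next round, worth 0.78 × 400 = 312 now, so country B offers 312, keeping 88.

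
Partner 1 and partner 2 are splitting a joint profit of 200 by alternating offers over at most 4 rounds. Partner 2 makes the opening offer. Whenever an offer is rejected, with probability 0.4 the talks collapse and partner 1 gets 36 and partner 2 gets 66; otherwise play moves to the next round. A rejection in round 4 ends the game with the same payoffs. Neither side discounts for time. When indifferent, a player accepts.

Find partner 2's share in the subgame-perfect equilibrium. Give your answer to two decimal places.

By backward induction:
Round 4 (partner 1 proposes): partner 2 gets 66 if talks fail, so partner 1 offers 66 and keeps 134.
Round 3 (partner 2 proposes): rejecting gives partner 1 an expected 0.6 × 134 + 0.4 × 36 = 94.8; partner 2 offers that and keeps 105.2.
Round 2 (partner 1 proposes): rejecting gives partner 2 an expected 0.6 × 105.2 + 0.4 × 66 = 89.52; partner 1 offers that and keeps 110.48.
Round 1 (partner 2 proposes): rejecting gives partner 1 an expected 0.6 × 110.48 + 0.4 × 36 = 80.688, so partner 2 offers 80.688, keeping 119.312.

119.31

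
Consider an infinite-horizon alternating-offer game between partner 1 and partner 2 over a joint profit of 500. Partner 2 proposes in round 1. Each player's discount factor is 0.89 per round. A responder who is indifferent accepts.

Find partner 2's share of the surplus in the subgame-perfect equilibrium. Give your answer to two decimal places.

264.55

When partner 2 proposes, partner 1 accepts any offer worth at least 0.89 times what partner 1 would get by proposing next round; and vice versa.
This gives x = 500 − 0.89y and y = 500 − 0.89x, where x and y are each side's share when it proposes.
Hence (1 − 0.89·0.89)x = 500(1 − 0.89), i.e. 0.2079·x = 55.
x ≈ 264.5503; partner 1's share is 500 − x ≈ 235.4497.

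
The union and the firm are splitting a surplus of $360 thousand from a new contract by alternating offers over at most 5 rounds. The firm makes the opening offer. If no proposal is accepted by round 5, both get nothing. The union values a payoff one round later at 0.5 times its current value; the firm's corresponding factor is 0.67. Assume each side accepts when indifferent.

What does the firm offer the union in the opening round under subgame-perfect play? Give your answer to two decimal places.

Round 5 (the firm proposes): rejection yields 0 for the union; the firm offers 0 and keeps 360.
Round 4 (the union proposes): the firm can get 360 next round, worth 0.67 × 360 = 241.2 now; the union offers that and keeps 118.8.
Round 3 (the firm proposes): the union can get 118.8 next round, worth 0.5 × 118.8 = 59.4 now, so the firm offers 59.4, keeping 300.6.
Round 2 (the union proposes): the firm can get 300.6 next round, worth 0.67 × 300.6 = 201.402 now, so the union offers 201.402, keeping 158.598.
Round 1 (the firm proposes): the union can get 158.598 next round, worth 0.5 × 158.598 = 79.299 now, so the firm offers 79.299, keeping 280.701.

79.30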